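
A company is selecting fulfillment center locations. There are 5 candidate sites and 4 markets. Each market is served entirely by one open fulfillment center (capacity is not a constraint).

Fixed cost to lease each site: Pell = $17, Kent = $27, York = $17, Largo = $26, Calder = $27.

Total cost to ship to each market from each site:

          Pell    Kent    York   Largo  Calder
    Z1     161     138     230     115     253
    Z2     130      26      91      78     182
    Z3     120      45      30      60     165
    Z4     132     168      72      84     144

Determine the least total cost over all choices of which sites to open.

Minimum total cost: 310

For any fixed open set, each market goes to its cheapest open site; total = fixed + service.
{Kent, York}: Z1→Kent 138, Z2→Kent 26, Z3→York 30, Z4→York 72. Service 266; fixed 44; total 310.
{Kent, York, Largo}: Z1→Largo 115, Z2→Kent 26, Z3→York 30, Z4→York 72. Service 243; fixed 70; total 313.
{Kent, Largo}: service 270 + fixed 53 = 323
{Pell, Kent, York, Largo, Calder}: service 243 + fixed 114 = 357
No other subset beats 310.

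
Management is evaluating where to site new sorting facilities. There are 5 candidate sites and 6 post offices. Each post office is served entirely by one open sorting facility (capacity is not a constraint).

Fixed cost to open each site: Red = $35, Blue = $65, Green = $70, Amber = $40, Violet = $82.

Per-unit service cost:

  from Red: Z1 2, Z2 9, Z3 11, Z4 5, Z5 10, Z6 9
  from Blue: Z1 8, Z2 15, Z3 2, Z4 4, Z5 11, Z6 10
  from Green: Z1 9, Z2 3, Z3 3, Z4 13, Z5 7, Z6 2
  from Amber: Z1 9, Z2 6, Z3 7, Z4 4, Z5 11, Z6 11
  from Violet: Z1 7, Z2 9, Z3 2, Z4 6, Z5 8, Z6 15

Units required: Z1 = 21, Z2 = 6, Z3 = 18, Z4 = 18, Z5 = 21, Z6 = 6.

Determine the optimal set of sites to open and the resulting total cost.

For any fixed open set, each post office goes to its cheapest open site; total = fixed + service.
{Red, Green}: Z1→Red 2·21=42, Z2→Green 3·6=18, Z3→Green 3·18=54, Z4→Red 5·18=90, Z5→Green 7·21=147, Z6→Green 2·6=12. Service 363; fixed 105; total 468.
{Red, Green, Amber}: Z1→Red 2·21=42, Z2→Green 3·6=18, Z3→Green 3·18=54, Z4→Amber 4·18=72, Z5→Green 7·21=147, Z6→Green 2·6=12. Service 345; fixed 145; total 490.
{Red, Blue, Green}: Z1→Red 2·21=42, Z2→Green 3·6=18, Z3→Blue 2·18=36, Z4→Blue 4·18=72, Z5→Green 7·21=147, Z6→Green 2·6=12. Service 327; fixed 170; total 497.
{Red, Blue, Green, Amber, Violet}: Z1→Red 2·21=42, Z2→Green 3·6=18, Z3→Blue 2·18=36, Z4→Blue 4·18=72, Z5→Green 7·21=147, Z6→Green 2·6=12. Service 327; fixed 292; total 619.
No other subset beats 468.

Open Red and Green; minimum total cost 468.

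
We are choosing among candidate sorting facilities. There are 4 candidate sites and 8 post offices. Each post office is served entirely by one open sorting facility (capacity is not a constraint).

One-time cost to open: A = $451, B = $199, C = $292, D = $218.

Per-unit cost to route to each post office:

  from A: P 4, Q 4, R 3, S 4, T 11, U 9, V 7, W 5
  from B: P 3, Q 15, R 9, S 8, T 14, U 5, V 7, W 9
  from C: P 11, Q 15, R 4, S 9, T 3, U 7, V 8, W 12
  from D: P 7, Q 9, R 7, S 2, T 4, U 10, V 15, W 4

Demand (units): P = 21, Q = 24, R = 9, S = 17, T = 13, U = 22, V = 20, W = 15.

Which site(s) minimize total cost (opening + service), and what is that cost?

Open B and D; minimum total cost 1155.

For any fixed open set, each post office goes to its cheapest open site; total = fixed + service.
{B, D}: P→B 3·21=63, Q→D 9·24=216, R→D 7·9=63, S→D 2·17=34, T→D 4·13=52, U→B 5·22=110, V→B 7·20=140, W→D 4·15=60. Service 738; fixed 417; total 1155.
{A}: P→A 4·21=84, Q→A 4·24=96, R→A 3·9=27, S→A 4·17=68, T→A 11·13=143, U→A 9·22=198, V→A 7·20=140, W→A 5·15=75. Service 831; fixed 451; total 1282.
{D}: P→D 7·21=147, Q→D 9·24=216, R→D 7·9=63, S→D 2·17=34, T→D 4·13=52, U→D 10·22=220, V→D 15·20=300, W→D 4·15=60. Service 1092; fixed 218; total 1310.
{A, B, C, D}: service 569 + fixed 1160 = 1729
(All 15 nonempty subsets were checked; B and D is lowest.)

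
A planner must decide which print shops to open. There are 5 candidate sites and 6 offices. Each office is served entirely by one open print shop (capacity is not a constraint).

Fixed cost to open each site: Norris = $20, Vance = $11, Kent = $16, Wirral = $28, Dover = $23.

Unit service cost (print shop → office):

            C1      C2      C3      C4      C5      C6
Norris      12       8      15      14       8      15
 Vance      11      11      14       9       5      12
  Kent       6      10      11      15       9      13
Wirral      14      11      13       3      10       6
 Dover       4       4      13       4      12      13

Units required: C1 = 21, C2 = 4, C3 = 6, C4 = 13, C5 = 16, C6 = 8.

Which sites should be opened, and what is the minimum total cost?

Open Vance, Wirral and Dover; minimum total cost 407.

For any fixed open set, each office goes to its cheapest open site; total = fixed + service.
{Vance, Wirral, Dover}: C1→Dover 4·21=84, C2→Dover 4·4=16, C3→Wirral 13·6=78, C4→Wirral 3·13=39, C5→Vance 5·16=80, C6→Wirral 6·8=48. Service 345; fixed 62; total 407.
{Vance, Kent, Wirral, Dover}: service 333 + fixed 78 = 411
{Norris, Vance, Wirral, Dover}: service 345 + fixed 82 = 427
{Norris, Vance, Kent, Wirral, Dover}: C1→Dover 4·21=84, C2→Dover 4·4=16, C3→Kent 11·6=66, C4→Wirral 3·13=39, C5→Vance 5·16=80, C6→Wirral 6·8=48. Service 333; fixed 98; total 431.
No other subset beats 407.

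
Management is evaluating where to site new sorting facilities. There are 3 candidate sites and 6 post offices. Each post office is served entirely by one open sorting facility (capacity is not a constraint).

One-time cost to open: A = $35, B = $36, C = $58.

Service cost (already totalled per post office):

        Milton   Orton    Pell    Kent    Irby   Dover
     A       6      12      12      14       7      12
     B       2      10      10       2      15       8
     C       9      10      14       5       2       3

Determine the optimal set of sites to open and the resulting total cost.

Open B only; minimum total cost 83.

For any fixed open set, each post office goes to its cheapest open site; total = fixed + service.
{B}: Milton→B 2, Orton→B 10, Pell→B 10, Kent→B 2, Irby→B 15, Dover→B 8. Service 47; fixed 36; total 83.
{A}: Milton→A 6, Orton→A 12, Pell→A 12, Kent→A 14, Irby→A 7, Dover→A 12. Service 63; fixed 35; total 98.
{C}: Milton→C 9, Orton→C 10, Pell→C 14, Kent→C 5, Irby→C 2, Dover→C 3. Service 43; fixed 58; total 101.
{A, B, C}: Milton→B 2, Orton→B 10, Pell→B 10, Kent→B 2, Irby→C 2, Dover→C 3. Service 29; fixed 129; total 158.
No other subset beats 83.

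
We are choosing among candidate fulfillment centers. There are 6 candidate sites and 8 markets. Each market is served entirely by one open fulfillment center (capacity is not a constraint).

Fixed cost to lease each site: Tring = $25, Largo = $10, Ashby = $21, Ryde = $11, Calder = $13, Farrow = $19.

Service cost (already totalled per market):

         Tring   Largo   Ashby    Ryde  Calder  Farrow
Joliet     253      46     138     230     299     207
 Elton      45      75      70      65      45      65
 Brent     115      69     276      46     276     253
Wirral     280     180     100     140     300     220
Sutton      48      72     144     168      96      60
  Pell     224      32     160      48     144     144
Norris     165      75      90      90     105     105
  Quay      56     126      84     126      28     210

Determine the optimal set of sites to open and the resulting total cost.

For any fixed open set, each market goes to its cheapest open site; total = fixed + service.
{Largo, Ashby, Ryde, Calder}: Joliet→Largo 46, Elton→Calder 45, Brent→Ryde 46, Wirral→Ashby 100, Sutton→Largo 72, Pell→Largo 32, Norris→Largo 75, Quay→Calder 28. Service 444; fixed 55; total 499.
{Tring, Largo, Ashby, Ryde, Calder}: Joliet→Largo 46, Elton→Tring 45, Brent→Ryde 46, Wirral→Ashby 100, Sutton→Tring 48, Pell→Largo 32, Norris→Largo 75, Quay→Calder 28. Service 420; fixed 80; total 500.
{Largo, Ashby, Ryde, Calder, Farrow}: service 432 + fixed 74 = 506
{Tring, Largo, Ashby, Ryde, Calder, Farrow}: service 420 + fixed 99 = 519
No other subset beats 499.

Open Largo, Ashby, Ryde and Calder; minimum total cost 499.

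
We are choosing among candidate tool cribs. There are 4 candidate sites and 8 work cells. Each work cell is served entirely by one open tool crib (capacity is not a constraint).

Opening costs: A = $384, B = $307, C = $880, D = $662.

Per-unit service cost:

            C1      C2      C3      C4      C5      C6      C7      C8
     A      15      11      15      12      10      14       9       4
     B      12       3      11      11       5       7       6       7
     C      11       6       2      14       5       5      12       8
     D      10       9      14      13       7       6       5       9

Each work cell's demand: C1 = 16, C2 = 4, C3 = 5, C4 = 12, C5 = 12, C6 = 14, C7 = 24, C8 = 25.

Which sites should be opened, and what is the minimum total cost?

For any fixed open set, each work cell goes to its cheapest open site; total = fixed + service.
{B}: C1→B 12·16=192, C2→B 3·4=12, C3→B 11·5=55, C4→B 11·12=132, C5→B 5·12=60, C6→B 7·14=98, C7→B 6·24=144, C8→B 7·25=175. Service 868; fixed 307; total 1175.
{A, B}: service 793 + fixed 691 = 1484
{A}: C1→A 15·16=240, C2→A 11·4=44, C3→A 15·5=75, C4→A 12·12=144, C5→A 10·12=120, C6→A 14·14=196, C7→A 9·24=216, C8→A 4·25=100. Service 1135; fixed 384; total 1519.
{A, B, C, D}: C1→D 10·16=160, C2→B 3·4=12, C3→C 2·5=10, C4→B 11·12=132, C5→B 5·12=60, C6→C 5·14=70, C7→D 5·24=120, C8→A 4·25=100. Service 664; fixed 2233; total 2897.
No other subset beats 1175.

Open B only; minimum total cost 1175.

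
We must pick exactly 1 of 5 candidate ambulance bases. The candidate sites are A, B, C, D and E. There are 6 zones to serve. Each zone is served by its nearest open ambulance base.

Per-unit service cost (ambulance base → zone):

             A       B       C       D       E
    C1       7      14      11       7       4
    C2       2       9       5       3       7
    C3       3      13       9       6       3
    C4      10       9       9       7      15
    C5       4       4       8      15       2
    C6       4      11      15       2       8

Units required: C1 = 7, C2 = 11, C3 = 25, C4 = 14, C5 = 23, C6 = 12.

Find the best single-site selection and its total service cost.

With exactly 1 open, each zone uses its cheapest among the chosen.
{A}: C1→A 7·7=49, C2→A 2·11=22, C3→A 3·25=75, C4→A 10·14=140, C5→A 4·23=92, C6→A 4·12=48. Service cost 426.
{E}: service cost 532
{D}: service cost 699
Among all 5 size-1 choices, {A} is lowest.

Choose A only; total service cost 426.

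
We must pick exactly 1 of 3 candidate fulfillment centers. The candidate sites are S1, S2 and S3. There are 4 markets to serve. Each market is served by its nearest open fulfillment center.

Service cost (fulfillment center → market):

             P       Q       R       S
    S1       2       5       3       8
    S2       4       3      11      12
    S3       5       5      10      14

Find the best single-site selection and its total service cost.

Choose S1 only; total service cost 18.

With exactly 1 open, each market uses its cheapest among the chosen.
{S1}: P→S1 2, Q→S1 5, R→S1 3, S→S1 8. Service cost 18.
{S2}: service cost 30
{S3}: service cost 34
Among all 3 size-1 choices, {S1} is lowest.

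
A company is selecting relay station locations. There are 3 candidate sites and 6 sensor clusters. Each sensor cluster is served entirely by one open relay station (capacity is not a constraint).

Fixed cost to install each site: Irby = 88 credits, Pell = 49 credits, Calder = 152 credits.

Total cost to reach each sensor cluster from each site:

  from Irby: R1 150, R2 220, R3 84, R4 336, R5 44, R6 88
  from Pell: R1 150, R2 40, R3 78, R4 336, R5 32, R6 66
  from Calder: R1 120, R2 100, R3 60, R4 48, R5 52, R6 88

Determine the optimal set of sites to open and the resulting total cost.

Open Pell and Calder; minimum total cost 567.

For any fixed open set, each sensor cluster goes to its cheapest open site; total = fixed + service.
{Pell, Calder}: R1→Calder 120, R2→Pell 40, R3→Calder 60, R4→Calder 48, R5→Pell 32, R6→Pell 66. Service 366; fixed 201; total 567.
{Calder}: service 468 + fixed 152 = 620
{Irby, Pell, Calder}: service 366 + fixed 289 = 655
{Pell}: service 702 + fixed 49 = 751
No other subset beats 567.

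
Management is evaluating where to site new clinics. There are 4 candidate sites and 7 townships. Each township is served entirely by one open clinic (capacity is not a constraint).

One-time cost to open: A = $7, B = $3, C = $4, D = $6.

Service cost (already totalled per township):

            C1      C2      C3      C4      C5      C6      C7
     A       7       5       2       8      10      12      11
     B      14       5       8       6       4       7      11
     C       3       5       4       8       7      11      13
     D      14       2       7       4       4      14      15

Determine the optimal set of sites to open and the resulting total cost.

Open B and C; minimum total cost 47.

For any fixed open set, each township goes to its cheapest open site; total = fixed + service.
{B, C}: C1→C 3, C2→B 5, C3→C 4, C4→B 6, C5→B 4, C6→B 7, C7→B 11. Service 40; fixed 7; total 47.
{B, C, D}: service 35 + fixed 13 = 48
{C, D}: C1→C 3, C2→D 2, C3→C 4, C4→D 4, C5→D 4, C6→C 11, C7→C 13. Service 41; fixed 10; total 51.
{A, B, C, D}: service 33 + fixed 20 = 53
(All 15 nonempty subsets were checked; B and C is lowest.)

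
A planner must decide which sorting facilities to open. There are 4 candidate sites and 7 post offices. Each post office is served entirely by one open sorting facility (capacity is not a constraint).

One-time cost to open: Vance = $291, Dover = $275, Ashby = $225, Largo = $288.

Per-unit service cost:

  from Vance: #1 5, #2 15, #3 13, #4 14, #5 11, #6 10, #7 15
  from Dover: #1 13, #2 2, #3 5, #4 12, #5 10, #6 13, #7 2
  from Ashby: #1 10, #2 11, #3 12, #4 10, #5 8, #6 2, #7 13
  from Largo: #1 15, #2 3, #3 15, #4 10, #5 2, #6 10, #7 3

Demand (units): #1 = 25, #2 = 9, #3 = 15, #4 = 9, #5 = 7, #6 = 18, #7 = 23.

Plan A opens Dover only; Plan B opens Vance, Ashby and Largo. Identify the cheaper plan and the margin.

Plan A: {Dover}: #1→Dover 13·25=325, #2→Dover 2·9=18, #3→Dover 5·15=75, #4→Dover 12·9=108, #5→Dover 10·7=70, #6→Dover 13·18=234, #7→Dover 2·23=46. Service 876; fixed 275; total 1151.
Plan B: {Vance, Ashby, Largo}: #1→Vance 5·25=125, #2→Largo 3·9=27, #3→Ashby 12·15=180, #4→Ashby 10·9=90, #5→Largo 2·7=14, #6→Ashby 2·18=36, #7→Largo 3·23=69. Service 541; fixed 804; total 1345.
Difference: |1151 − 1345| = 194.

Plan A is cheaper by 194.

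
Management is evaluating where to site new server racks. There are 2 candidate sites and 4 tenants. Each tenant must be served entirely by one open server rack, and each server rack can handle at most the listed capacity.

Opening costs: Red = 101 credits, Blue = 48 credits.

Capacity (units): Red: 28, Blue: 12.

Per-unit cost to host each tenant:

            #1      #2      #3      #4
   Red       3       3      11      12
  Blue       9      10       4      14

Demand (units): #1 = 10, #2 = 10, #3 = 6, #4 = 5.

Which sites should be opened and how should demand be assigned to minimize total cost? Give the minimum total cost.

Minimum total cost: 293

Open {Red, Blue}: #1→Red 3·10=30, #2→Red 3·10=30, #3→Blue 4·6=24, #4→Red 12·5=60.
Loads: Red carries 25/28, Blue carries 6/12. Service 144; fixed 149; total 293.
Next best feasible plan costs 303.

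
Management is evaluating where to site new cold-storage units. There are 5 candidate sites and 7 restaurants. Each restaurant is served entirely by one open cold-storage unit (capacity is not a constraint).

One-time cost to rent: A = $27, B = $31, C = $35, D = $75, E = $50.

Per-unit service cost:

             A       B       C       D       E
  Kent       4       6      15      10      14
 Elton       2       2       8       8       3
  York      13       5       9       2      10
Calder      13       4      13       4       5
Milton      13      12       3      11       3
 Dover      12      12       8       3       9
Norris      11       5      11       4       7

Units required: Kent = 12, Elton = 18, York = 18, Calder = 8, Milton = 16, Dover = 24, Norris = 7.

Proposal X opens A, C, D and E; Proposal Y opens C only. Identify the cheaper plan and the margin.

Proposal X is cheaper by 455.

Proposal X: {A, C, D, E}: Kent→A 4·12=48, Elton→A 2·18=36, York→D 2·18=36, Calder→D 4·8=32, Milton→C 3·16=48, Dover→D 3·24=72, Norris→D 4·7=28. Service 300; fixed 187; total 487.
Proposal Y: {C}: Kent→C 15·12=180, Elton→C 8·18=144, York→C 9·18=162, Calder→C 13·8=104, Milton→C 3·16=48, Dover→C 8·24=192, Norris→C 11·7=77. Service 907; fixed 35; total 942.
Difference: |487 − 942| = 455.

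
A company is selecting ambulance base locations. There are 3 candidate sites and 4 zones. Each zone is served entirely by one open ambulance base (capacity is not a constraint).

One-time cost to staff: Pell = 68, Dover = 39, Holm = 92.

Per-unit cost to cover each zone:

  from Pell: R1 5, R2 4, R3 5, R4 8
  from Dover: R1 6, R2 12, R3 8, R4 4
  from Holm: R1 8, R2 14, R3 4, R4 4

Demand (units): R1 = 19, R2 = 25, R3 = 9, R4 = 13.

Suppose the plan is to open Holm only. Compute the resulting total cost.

Each zone is assigned to its cheapest site among the open ones.
{Holm}: R1→Holm 8·19=152, R2→Holm 14·25=350, R3→Holm 4·9=36, R4→Holm 4·13=52. Service 590; fixed 92; total 682.

Total cost: 682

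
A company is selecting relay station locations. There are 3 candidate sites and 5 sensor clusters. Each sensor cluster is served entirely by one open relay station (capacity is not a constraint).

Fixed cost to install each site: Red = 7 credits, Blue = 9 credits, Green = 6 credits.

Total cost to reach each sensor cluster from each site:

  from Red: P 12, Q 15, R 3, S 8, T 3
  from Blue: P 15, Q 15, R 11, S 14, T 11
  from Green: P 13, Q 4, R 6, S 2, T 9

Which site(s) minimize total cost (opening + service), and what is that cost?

Open Red and Green; minimum total cost 37.

For any fixed open set, each sensor cluster goes to its cheapest open site; total = fixed + service.
{Red, Green}: P→Red 12, Q→Green 4, R→Red 3, S→Green 2, T→Red 3. Service 24; fixed 13; total 37.
{Green}: service 34 + fixed 6 = 40
{Red, Blue, Green}: P→Red 12, Q→Green 4, R→Red 3, S→Green 2, T→Red 3. Service 24; fixed 22; total 46.
No other subset beats 37.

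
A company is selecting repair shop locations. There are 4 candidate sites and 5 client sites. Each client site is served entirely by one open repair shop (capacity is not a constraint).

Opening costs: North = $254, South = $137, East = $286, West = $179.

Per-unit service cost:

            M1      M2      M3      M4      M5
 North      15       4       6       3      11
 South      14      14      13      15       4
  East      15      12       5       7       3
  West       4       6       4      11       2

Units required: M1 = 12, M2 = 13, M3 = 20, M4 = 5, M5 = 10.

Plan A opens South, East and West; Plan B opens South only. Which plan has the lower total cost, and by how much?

Plan A: {South, East, West}: M1→West 4·12=48, M2→West 6·13=78, M3→West 4·20=80, M4→East 7·5=35, M5→West 2·10=20. Service 261; fixed 602; total 863.
Plan B: {South}: M1→South 14·12=168, M2→South 14·13=182, M3→South 13·20=260, M4→South 15·5=75, M5→South 4·10=40. Service 725; fixed 137; total 862.
Difference: |863 − 862| = 1.

Plan B is cheaper by 1.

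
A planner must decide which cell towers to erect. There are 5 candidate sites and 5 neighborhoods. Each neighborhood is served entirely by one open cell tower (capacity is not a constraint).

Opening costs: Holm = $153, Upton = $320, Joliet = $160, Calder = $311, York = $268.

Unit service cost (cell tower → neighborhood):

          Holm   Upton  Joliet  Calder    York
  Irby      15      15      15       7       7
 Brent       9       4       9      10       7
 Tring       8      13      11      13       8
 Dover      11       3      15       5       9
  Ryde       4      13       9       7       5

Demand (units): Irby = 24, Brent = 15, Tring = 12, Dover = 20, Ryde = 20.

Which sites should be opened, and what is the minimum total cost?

Open York only; minimum total cost 917.

For any fixed open set, each neighborhood goes to its cheapest open site; total = fixed + service.
{York}: Irby→York 7·24=168, Brent→York 7·15=105, Tring→York 8·12=96, Dover→York 9·20=180, Ryde→York 5·20=100. Service 649; fixed 268; total 917.
{Calder}: service 714 + fixed 311 = 1025
{Holm, Calder}: Irby→Calder 7·24=168, Brent→Holm 9·15=135, Tring→Holm 8·12=96, Dover→Calder 5·20=100, Ryde→Holm 4·20=80. Service 579; fixed 464; total 1043.
{Holm, Upton, Joliet, Calder, York}: service 464 + fixed 1212 = 1676
No other subset beats 917.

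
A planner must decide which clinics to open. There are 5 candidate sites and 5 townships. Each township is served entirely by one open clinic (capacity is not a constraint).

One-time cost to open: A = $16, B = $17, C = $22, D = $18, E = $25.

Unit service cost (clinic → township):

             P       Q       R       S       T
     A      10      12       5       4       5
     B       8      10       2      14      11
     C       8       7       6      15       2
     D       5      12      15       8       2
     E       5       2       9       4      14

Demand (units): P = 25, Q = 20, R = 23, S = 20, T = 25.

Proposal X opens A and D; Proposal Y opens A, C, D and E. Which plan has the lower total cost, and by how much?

Proposal Y is cheaper by 153.

Proposal X: {A, D}: P→D 5·25=125, Q→A 12·20=240, R→A 5·23=115, S→A 4·20=80, T→D 2·25=50. Service 610; fixed 34; total 644.
Proposal Y: {A, C, D, E}: P→D 5·25=125, Q→E 2·20=40, R→A 5·23=115, S→A 4·20=80, T→C 2·25=50. Service 410; fixed 81; total 491.
Difference: |644 − 491| = 153.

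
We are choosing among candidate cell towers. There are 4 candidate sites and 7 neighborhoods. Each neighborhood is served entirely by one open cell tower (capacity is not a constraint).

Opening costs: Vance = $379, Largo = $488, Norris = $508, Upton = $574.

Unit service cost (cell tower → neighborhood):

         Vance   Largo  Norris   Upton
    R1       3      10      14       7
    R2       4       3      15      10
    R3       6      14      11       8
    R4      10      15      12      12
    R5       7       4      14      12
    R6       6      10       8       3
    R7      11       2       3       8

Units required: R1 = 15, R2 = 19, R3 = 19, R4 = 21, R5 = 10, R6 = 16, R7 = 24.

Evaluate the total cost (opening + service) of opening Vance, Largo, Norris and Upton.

Total cost: 2511

Each neighborhood is assigned to its cheapest site among the open ones.
{Vance, Largo, Norris, Upton}: R1→Vance 3·15=45, R2→Largo 3·19=57, R3→Vance 6·19=114, R4→Vance 10·21=210, R5→Largo 4·10=40, R6→Upton 3·16=48, R7→Largo 2·24=48. Service 562; fixed 1949; total 2511.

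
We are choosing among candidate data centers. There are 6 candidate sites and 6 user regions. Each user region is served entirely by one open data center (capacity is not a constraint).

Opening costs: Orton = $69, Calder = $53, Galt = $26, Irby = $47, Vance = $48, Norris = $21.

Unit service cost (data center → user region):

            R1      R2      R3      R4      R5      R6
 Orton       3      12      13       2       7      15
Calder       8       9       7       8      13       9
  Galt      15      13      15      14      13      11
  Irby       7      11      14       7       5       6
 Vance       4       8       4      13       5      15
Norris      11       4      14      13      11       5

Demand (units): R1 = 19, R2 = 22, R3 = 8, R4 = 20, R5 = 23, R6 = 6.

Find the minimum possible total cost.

For any fixed open set, each user region goes to its cheapest open site; total = fixed + service.
{Orton, Vance, Norris}: R1→Orton 3·19=57, R2→Norris 4·22=88, R3→Vance 4·8=32, R4→Orton 2·20=40, R5→Vance 5·23=115, R6→Norris 5·6=30. Service 362; fixed 138; total 500.
{Orton, Galt, Vance, Norris}: R1→Orton 3·19=57, R2→Norris 4·22=88, R3→Vance 4·8=32, R4→Orton 2·20=40, R5→Vance 5·23=115, R6→Norris 5·6=30. Service 362; fixed 164; total 526.
{Orton, Irby, Vance, Norris}: service 362 + fixed 185 = 547
{Orton, Calder, Galt, Irby, Vance, Norris}: service 362 + fixed 264 = 626
No other subset beats 500.

Minimum total cost: 500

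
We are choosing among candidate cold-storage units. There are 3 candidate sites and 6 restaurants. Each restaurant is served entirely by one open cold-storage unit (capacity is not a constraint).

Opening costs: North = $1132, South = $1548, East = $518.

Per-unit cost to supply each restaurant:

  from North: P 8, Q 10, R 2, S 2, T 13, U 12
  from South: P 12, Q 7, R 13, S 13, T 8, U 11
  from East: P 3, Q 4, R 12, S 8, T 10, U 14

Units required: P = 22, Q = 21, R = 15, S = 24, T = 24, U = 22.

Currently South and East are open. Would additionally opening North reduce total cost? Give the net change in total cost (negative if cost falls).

No — net change +838 (cost rises by 838).

Current service cost with {South, East}: 956.
Adding North: each restaurant re-picks its cheapest; new service cost 662, saving 294.
Extra fixed cost: 1132. Net change = 1132 − 294 = 838.
(Totals: 3022 → 3860.)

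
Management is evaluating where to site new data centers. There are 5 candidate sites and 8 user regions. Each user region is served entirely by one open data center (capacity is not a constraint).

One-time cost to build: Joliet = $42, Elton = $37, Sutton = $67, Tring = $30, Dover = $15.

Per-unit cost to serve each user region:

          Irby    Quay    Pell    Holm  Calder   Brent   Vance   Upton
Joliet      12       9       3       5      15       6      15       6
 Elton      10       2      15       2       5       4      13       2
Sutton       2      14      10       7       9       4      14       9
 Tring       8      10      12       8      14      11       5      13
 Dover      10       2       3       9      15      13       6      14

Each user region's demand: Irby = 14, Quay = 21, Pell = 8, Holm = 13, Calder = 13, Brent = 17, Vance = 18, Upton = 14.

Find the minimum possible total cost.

Minimum total cost: 508

For any fixed open set, each user region goes to its cheapest open site; total = fixed + service.
{Elton, Sutton, Dover}: Irby→Sutton 2·14=28, Quay→Elton 2·21=42, Pell→Dover 3·8=24, Holm→Elton 2·13=26, Calder→Elton 5·13=65, Brent→Elton 4·17=68, Vance→Dover 6·18=108, Upton→Elton 2·14=28. Service 389; fixed 119; total 508.
{Elton, Sutton, Tring, Dover}: service 371 + fixed 149 = 520
{Elton, Tring, Dover}: service 455 + fixed 82 = 537
{Joliet, Elton, Sutton, Tring, Dover}: service 371 + fixed 191 = 562
No other subset beats 508.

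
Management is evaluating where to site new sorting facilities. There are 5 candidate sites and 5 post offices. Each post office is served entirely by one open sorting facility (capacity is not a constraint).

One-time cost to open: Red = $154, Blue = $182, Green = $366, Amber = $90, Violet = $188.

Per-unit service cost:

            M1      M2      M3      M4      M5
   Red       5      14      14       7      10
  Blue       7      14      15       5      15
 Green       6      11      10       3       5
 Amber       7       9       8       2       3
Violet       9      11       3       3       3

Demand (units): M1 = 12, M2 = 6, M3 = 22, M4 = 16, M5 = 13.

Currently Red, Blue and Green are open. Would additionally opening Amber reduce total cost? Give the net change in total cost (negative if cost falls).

Yes — net change −8 (cost falls by 8).

Current service cost with {Red, Blue, Green}: 459.
Adding Amber: each post office re-picks its cheapest; new service cost 361, saving 98.
Extra fixed cost: 90. Net change = 90 − 98 = -8.
(Totals: 1161 → 1153.)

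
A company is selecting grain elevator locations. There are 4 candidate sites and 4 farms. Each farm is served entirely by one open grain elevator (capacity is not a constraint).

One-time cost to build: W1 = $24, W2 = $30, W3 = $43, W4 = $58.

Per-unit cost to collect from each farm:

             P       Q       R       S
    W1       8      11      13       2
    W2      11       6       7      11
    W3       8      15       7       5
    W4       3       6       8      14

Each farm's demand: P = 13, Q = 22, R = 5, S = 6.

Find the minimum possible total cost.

Minimum total cost: 305

For any fixed open set, each farm goes to its cheapest open site; total = fixed + service.
{W1, W4}: P→W4 3·13=39, Q→W4 6·22=132, R→W4 8·5=40, S→W1 2·6=12. Service 223; fixed 82; total 305.
{W1, W2, W4}: P→W4 3·13=39, Q→W2 6·22=132, R→W2 7·5=35, S→W1 2·6=12. Service 218; fixed 112; total 330.
{W1, W2}: P→W1 8·13=104, Q→W2 6·22=132, R→W2 7·5=35, S→W1 2·6=12. Service 283; fixed 54; total 337.
{W1, W2, W3, W4}: P→W4 3·13=39, Q→W2 6·22=132, R→W2 7·5=35, S→W1 2·6=12. Service 218; fixed 155; total 373.
(All 15 nonempty subsets were checked; W1 and W4 is lowest.)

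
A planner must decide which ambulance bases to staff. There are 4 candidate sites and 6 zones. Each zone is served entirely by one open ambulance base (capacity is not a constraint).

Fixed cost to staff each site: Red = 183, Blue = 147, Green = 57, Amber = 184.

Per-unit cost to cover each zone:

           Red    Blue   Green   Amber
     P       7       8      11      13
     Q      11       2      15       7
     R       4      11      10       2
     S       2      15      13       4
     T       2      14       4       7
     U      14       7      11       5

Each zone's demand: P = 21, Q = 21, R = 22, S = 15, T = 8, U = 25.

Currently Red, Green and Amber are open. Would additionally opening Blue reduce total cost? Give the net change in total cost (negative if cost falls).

Current service cost with {Red, Green, Amber}: 509.
Adding Blue: each zone re-picks its cheapest; new service cost 404, saving 105.
Extra fixed cost: 147. Net change = 147 − 105 = 42.
(Totals: 933 → 975.)

No — net change +42 (cost rises by 42).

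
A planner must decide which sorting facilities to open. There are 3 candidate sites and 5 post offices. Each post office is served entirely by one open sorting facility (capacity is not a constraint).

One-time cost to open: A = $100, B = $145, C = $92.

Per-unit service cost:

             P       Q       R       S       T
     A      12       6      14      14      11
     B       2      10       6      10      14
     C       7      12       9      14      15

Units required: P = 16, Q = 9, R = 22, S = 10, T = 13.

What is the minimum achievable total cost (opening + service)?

Minimum total cost: 681

For any fixed open set, each post office goes to its cheapest open site; total = fixed + service.
{B}: P→B 2·16=32, Q→B 10·9=90, R→B 6·22=132, S→B 10·10=100, T→B 14·13=182. Service 536; fixed 145; total 681.
{A, B}: service 461 + fixed 245 = 706
{B, C}: P→B 2·16=32, Q→B 10·9=90, R→B 6·22=132, S→B 10·10=100, T→B 14·13=182. Service 536; fixed 237; total 773.
{A, B, C}: service 461 + fixed 337 = 798
No other subset beats 681.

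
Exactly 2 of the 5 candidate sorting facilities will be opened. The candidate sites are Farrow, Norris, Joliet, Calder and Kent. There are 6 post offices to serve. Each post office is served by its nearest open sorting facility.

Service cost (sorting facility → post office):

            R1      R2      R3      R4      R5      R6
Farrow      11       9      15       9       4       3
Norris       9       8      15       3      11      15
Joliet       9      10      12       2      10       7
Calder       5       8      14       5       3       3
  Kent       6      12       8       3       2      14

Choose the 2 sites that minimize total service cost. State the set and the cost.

With exactly 2 open, each post office uses its cheapest among the chosen.
{Calder, Kent}: R1→Calder 5, R2→Calder 8, R3→Kent 8, R4→Kent 3, R5→Kent 2, R6→Calder 3. Service cost 29.
{Farrow, Kent}: service cost 31
{Joliet, Calder}: service cost 33
Among all 10 size-2 choices, {Calder, Kent} is lowest.

Choose Calder and Kent; total service cost 29.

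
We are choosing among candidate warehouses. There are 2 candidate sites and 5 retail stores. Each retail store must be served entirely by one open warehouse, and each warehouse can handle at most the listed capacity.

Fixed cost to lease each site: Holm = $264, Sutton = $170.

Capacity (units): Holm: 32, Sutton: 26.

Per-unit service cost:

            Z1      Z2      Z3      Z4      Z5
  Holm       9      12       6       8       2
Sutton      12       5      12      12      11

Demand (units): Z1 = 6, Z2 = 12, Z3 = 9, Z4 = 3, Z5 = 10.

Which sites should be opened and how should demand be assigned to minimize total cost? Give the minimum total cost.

Open {Holm, Sutton}: Z1→Holm 9·6=54, Z2→Sutton 5·12=60, Z3→Holm 6·9=54, Z4→Holm 8·3=24, Z5→Holm 2·10=20.
Loads: Holm carries 28/32, Sutton carries 12/26. Service 212; fixed 434; total 646.
Next best feasible plan costs 658.

Minimum total cost: 646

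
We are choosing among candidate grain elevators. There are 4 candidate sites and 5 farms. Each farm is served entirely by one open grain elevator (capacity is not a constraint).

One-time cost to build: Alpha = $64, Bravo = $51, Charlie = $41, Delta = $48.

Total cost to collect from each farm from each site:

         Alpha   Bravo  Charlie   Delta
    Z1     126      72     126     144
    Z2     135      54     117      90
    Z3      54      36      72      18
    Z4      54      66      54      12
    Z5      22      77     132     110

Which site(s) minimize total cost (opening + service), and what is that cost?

For any fixed open set, each farm goes to its cheapest open site; total = fixed + service.
{Bravo, Delta}: Z1→Bravo 72, Z2→Bravo 54, Z3→Delta 18, Z4→Delta 12, Z5→Bravo 77. Service 233; fixed 99; total 332.
{Alpha, Bravo, Delta}: service 178 + fixed 163 = 341
{Alpha, Bravo}: service 238 + fixed 115 = 353
{Alpha, Bravo, Charlie, Delta}: service 178 + fixed 204 = 382
No other subset beats 332.

Open Bravo and Delta; minimum total cost 332.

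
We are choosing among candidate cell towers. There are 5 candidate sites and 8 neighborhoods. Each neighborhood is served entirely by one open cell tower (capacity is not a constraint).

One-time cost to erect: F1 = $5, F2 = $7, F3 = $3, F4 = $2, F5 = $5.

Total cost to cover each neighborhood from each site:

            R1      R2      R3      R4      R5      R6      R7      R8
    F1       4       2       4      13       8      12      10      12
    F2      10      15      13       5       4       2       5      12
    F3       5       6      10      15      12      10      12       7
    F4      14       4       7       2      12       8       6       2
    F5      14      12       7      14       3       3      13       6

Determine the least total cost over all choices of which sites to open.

Minimum total cost: 38

For any fixed open set, each neighborhood goes to its cheapest open site; total = fixed + service.
{F1, F4, F5}: R1→F1 4, R2→F1 2, R3→F1 4, R4→F4 2, R5→F5 3, R6→F5 3, R7→F4 6, R8→F4 2. Service 26; fixed 12; total 38.
{F1, F2, F4}: R1→F1 4, R2→F1 2, R3→F1 4, R4→F4 2, R5→F2 4, R6→F2 2, R7→F2 5, R8→F4 2. Service 25; fixed 14; total 39.
{F1, F3, F4, F5}: service 26 + fixed 15 = 41
{F1, F2, F3, F4, F5}: service 24 + fixed 22 = 46
No other subset beats 38.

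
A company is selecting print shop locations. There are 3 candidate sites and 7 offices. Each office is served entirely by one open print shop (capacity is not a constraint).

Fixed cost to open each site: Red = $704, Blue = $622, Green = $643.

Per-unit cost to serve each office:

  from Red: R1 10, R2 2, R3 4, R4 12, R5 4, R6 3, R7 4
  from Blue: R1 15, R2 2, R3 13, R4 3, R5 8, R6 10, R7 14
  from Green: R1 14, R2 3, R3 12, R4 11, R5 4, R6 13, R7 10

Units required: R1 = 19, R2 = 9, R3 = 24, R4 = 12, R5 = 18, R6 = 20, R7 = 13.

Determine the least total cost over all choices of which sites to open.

For any fixed open set, each office goes to its cheapest open site; total = fixed + service.
{Red}: R1→Red 10·19=190, R2→Red 2·9=18, R3→Red 4·24=96, R4→Red 12·12=144, R5→Red 4·18=72, R6→Red 3·20=60, R7→Red 4·13=52. Service 632; fixed 704; total 1336.
{Blue}: service 1177 + fixed 622 = 1799
{Green}: service 1175 + fixed 643 = 1818
{Red, Blue, Green}: R1→Red 10·19=190, R2→Red 2·9=18, R3→Red 4·24=96, R4→Blue 3·12=36, R5→Red 4·18=72, R6→Red 3·20=60, R7→Red 4·13=52. Service 524; fixed 1969; total 2493.
(All 7 nonempty subsets were checked; Red only is lowest.)

Minimum total cost: 1336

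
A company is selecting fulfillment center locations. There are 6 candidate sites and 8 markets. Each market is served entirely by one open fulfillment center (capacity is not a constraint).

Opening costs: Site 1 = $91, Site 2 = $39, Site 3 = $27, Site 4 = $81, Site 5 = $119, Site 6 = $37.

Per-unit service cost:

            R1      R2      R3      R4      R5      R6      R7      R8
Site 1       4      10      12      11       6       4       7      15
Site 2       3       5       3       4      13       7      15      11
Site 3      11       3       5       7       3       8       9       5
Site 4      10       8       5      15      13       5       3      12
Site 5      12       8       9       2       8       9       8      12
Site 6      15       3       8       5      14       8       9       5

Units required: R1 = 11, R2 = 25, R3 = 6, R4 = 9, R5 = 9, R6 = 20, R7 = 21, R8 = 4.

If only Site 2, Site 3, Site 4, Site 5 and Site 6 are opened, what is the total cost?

Each market is assigned to its cheapest site among the open ones.
{Site 2, Site 3, Site 4, Site 5, Site 6}: R1→Site 2 3·11=33, R2→Site 3 3·25=75, R3→Site 2 3·6=18, R4→Site 5 2·9=18, R5→Site 3 3·9=27, R6→Site 4 5·20=100, R7→Site 4 3·21=63, R8→Site 3 5·4=20. Service 354; fixed 303; total 657.

Total cost: 657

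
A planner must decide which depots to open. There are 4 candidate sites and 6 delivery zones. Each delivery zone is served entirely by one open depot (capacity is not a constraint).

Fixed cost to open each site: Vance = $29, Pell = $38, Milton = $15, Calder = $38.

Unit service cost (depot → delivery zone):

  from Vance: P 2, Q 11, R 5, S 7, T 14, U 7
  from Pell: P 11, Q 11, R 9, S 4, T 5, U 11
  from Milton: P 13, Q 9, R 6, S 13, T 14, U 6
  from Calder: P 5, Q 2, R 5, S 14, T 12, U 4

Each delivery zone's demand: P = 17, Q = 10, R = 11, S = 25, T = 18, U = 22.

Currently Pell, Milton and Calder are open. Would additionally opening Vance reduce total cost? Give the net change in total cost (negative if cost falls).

Current service cost with {Pell, Milton, Calder}: 438.
Adding Vance: each delivery zone re-picks its cheapest; new service cost 387, saving 51.
Extra fixed cost: 29. Net change = 29 − 51 = -22.
(Totals: 529 → 507.)

Yes — net change −22 (cost falls by 22).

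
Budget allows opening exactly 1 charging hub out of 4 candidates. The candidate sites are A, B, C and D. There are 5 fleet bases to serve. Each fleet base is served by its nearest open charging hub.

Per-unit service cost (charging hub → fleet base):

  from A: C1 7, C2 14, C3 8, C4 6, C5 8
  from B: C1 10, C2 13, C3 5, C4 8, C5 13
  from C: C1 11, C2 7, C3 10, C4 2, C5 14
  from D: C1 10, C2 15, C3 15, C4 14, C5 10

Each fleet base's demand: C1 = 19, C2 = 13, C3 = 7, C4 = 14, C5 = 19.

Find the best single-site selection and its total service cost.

With exactly 1 open, each fleet base uses its cheapest among the chosen.
{A}: C1→A 7·19=133, C2→A 14·13=182, C3→A 8·7=56, C4→A 6·14=84, C5→A 8·19=152. Service cost 607.
{C}: service cost 664
{B}: service cost 753
Among all 4 size-1 choices, {A} is lowest.

Choose A only; total service cost 607.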